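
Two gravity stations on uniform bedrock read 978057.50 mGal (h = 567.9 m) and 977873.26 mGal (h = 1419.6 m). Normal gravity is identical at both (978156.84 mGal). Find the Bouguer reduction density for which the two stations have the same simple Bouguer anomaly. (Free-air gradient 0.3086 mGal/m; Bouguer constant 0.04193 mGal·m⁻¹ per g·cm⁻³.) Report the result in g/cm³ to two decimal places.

Δg_obs = 977873.26 − 978057.50 = -184.24 mGal over Δh = 1419.6 − 567.9 = 851.7 m
Equal Bouguer anomalies ⇒ Δg_obs + (0.3086 − 0.04193ρ)·Δh = 0
0.3086 − 0.04193ρ = −Δg_obs/Δh = 0.21632
ρ = (0.3086 − 0.21632) / 0.04193 = 2.20 g/cm³

2.20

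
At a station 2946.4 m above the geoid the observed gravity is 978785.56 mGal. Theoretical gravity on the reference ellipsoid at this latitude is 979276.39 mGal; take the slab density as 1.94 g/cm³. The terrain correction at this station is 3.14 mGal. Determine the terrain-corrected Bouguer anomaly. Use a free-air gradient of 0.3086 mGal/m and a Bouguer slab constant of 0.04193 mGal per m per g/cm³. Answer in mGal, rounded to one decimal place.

Free-air correction = 0.3086 × 2946.4 = 909.26 mGal
Free-air anomaly = 978785.56 − 979276.39 + (909.26) = 418.43 mGal
Bouguer slab correction = 0.04193 × 1.94 × 2946.4 = 239.67 mGal
Simple Bouguer anomaly = 418.43 − (239.67) = 178.76 mGal
Complete Bouguer anomaly = 178.76 + 3.14 = 181.90 mGal

181.9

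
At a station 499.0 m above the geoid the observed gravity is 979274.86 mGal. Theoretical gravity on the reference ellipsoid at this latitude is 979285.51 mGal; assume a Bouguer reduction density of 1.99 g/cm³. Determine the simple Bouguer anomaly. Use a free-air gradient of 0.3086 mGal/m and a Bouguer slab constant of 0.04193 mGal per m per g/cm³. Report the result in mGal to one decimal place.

101.7

Free-air correction = 0.3086 × 499.0 = 153.99 mGal
Free-air anomaly = 979274.86 − 979285.51 + (153.99) = 143.34 mGal
Bouguer slab correction = 0.04193 × 1.99 × 499.0 = 41.64 mGal
Simple Bouguer anomaly = 143.34 − (41.64) = 101.70 mGal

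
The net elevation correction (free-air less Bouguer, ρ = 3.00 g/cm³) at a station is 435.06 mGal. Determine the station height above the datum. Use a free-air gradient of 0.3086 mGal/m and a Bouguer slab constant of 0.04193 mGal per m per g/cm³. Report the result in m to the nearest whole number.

Combined gradient = 0.3086 − 0.04193 × 3.00 = 0.1828100 mGal/m
h = 435.06 / 0.1828100 = 2379.85 m

2380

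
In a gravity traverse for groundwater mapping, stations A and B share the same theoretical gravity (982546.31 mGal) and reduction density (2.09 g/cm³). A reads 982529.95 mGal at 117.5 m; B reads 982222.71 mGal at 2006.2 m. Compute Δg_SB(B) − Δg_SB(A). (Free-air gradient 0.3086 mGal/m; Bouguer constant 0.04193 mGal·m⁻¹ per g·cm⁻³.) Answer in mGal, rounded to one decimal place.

110.1

Δg_SB(A) = 982529.95 − 982546.31 + 0.3086×117.5 − 0.04193×2.09×117.5 = 9.60 mGal
Δg_SB(B) = 982222.71 − 982546.31 + 0.3086×2006.2 − 0.04193×2.09×2006.2 = 119.70 mGal
Difference = 119.70 − (9.60) = 110.10 mGal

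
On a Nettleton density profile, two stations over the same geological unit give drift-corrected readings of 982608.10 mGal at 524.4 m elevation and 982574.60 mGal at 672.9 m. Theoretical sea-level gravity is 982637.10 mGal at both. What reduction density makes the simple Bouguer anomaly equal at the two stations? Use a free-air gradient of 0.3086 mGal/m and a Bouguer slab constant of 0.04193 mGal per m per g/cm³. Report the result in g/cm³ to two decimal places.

Δg_obs = 982574.60 − 982608.10 = -33.50 mGal over Δh = 672.9 − 524.4 = 148.5 m
Equal Bouguer anomalies ⇒ Δg_obs + (0.3086 − 0.04193ρ)·Δh = 0
0.3086 − 0.04193ρ = −Δg_obs/Δh = 0.22559
ρ = (0.3086 − 0.22559) / 0.04193 = 1.98 g/cm³

1.98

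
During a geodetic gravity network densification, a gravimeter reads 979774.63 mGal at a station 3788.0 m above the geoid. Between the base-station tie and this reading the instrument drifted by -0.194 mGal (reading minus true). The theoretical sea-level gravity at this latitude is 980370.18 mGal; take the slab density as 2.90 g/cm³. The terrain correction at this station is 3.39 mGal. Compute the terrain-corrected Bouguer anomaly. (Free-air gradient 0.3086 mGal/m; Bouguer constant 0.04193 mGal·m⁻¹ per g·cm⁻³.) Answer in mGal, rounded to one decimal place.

Drift-corrected reading = 979774.63 − (-0.194) = 979774.824 mGal
Free-air correction = 0.3086 × 3788.0 = 1168.98 mGal
Free-air anomaly = 979774.824 − 980370.18 + (1168.98) = 573.624 mGal
Bouguer slab correction = 0.04193 × 2.90 × 3788.0 = 460.61 mGal
Simple Bouguer anomaly = 573.624 − (460.61) = 113.014 mGal
Complete Bouguer anomaly = 113.014 + 3.39 = 116.404 mGal

116.4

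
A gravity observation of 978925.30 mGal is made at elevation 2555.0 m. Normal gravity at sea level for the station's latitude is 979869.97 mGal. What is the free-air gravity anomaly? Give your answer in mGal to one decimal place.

-156.2

Free-air correction = 0.3086 × 2555.0 = 788.47 mGal
Free-air anomaly = 978925.30 − 979869.97 + (788.47) = -156.20 mGal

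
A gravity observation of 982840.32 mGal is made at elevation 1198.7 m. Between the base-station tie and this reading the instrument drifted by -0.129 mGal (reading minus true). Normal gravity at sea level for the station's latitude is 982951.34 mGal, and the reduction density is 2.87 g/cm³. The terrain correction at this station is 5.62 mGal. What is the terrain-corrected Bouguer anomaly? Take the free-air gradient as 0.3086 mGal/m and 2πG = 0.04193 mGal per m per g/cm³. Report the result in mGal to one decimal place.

Drift-corrected reading = 982840.32 − (-0.129) = 982840.449 mGal
Free-air correction = 0.3086 × 1198.7 = 369.92 mGal
Free-air anomaly = 982840.449 − 982951.34 + (369.92) = 259.029 mGal
Bouguer slab correction = 0.04193 × 2.87 × 1198.7 = 144.25 mGal
Simple Bouguer anomaly = 259.029 − (144.25) = 114.779 mGal
Complete Bouguer anomaly = 114.779 + 5.62 = 120.399 mGal

120.4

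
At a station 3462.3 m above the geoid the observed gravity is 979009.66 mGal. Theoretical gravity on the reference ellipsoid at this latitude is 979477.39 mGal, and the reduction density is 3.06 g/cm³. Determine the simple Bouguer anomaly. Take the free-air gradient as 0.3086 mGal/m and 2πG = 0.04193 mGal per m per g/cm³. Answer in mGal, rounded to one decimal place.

156.5

Free-air correction = 0.3086 × 3462.3 = 1068.47 mGal
Free-air anomaly = 979009.66 − 979477.39 + (1068.47) = 600.74 mGal
Bouguer slab correction = 0.04193 × 3.06 × 3462.3 = 444.23 mGal
Simple Bouguer anomaly = 600.74 − (444.23) = 156.51 mGal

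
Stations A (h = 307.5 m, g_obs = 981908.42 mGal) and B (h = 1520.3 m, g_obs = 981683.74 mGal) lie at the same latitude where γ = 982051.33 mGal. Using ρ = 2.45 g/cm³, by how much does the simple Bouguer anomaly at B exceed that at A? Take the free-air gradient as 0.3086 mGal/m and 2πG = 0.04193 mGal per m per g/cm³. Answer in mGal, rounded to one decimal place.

25.0

Δg_SB(A) = 981908.42 − 982051.33 + 0.3086×307.5 − 0.04193×2.45×307.5 = -79.60 mGal
Δg_SB(B) = 981683.74 − 982051.33 + 0.3086×1520.3 − 0.04193×2.45×1520.3 = -54.60 mGal
Difference = -54.60 − (-79.60) = 25.00 mGal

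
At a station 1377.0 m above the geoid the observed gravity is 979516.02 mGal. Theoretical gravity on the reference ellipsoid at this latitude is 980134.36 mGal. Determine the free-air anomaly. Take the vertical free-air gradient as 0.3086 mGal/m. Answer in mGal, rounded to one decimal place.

-193.4

Free-air correction = 0.3086 × 1377.0 = 424.94 mGal
Free-air anomaly = 979516.02 − 980134.36 + (424.94) = -193.40 mGal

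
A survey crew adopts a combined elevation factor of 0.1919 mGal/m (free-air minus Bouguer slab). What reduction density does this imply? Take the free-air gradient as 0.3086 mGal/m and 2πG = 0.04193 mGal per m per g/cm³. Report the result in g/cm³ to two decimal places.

2.78

0.1919 = 0.3086 − 0.04193 × ρ
ρ = (0.3086 − 0.1919) / 0.04193 = 2.78 g/cm³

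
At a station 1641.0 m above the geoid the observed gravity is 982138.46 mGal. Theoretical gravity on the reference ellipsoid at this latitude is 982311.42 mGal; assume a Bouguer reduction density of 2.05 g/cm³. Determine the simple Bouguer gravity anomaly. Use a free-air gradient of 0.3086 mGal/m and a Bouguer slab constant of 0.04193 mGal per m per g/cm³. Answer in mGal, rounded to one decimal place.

Free-air correction = 0.3086 × 1641.0 = 506.41 mGal
Free-air anomaly = 982138.46 − 982311.42 + (506.41) = 333.45 mGal
Bouguer slab correction = 0.04193 × 2.05 × 1641.0 = 141.05 mGal
Simple Bouguer anomaly = 333.45 − (141.05) = 192.40 mGal

192.4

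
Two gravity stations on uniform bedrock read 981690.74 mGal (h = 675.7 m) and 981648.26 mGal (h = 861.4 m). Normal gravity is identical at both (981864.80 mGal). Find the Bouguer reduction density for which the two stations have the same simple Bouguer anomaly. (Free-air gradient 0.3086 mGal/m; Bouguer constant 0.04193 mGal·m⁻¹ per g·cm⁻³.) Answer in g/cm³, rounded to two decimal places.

1.90

Δg_obs = 981648.26 − 981690.74 = -42.48 mGal over Δh = 861.4 − 675.7 = 185.7 m
Equal Bouguer anomalies ⇒ Δg_obs + (0.3086 − 0.04193ρ)·Δh = 0
0.3086 − 0.04193ρ = −Δg_obs/Δh = 0.22876
ρ = (0.3086 − 0.22876) / 0.04193 = 1.90 g/cm³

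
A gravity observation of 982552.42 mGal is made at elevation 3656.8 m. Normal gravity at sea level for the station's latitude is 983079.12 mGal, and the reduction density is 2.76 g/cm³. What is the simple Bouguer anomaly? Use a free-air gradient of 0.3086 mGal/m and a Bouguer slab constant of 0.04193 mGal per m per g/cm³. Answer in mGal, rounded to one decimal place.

178.6

Free-air correction = 0.3086 × 3656.8 = 1128.49 mGal
Free-air anomaly = 982552.42 − 983079.12 + (1128.49) = 601.79 mGal
Bouguer slab correction = 0.04193 × 2.76 × 3656.8 = 423.19 mGal
Simple Bouguer anomaly = 601.79 − (423.19) = 178.60 mGal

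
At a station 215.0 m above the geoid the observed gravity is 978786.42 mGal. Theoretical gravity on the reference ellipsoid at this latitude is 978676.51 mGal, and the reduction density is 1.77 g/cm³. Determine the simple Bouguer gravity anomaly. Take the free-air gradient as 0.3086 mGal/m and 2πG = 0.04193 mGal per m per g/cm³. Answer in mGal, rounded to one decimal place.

160.3

Free-air correction = 0.3086 × 215.0 = 66.35 mGal
Free-air anomaly = 978786.42 − 978676.51 + (66.35) = 176.26 mGal
Bouguer slab correction = 0.04193 × 1.77 × 215.0 = 15.96 mGal
Simple Bouguer anomaly = 176.26 − (15.96) = 160.30 mGal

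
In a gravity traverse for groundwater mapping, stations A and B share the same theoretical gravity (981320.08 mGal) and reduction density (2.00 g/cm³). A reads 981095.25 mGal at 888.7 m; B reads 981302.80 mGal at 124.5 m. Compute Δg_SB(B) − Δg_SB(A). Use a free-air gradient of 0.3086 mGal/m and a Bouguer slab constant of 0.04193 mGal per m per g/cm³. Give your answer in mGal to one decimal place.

35.8

Δg_SB(A) = 981095.25 − 981320.08 + 0.3086×888.7 − 0.04193×2.00×888.7 = -25.10 mGal
Δg_SB(B) = 981302.80 − 981320.08 + 0.3086×124.5 − 0.04193×2.00×124.5 = 10.70 mGal
Difference = 10.70 − (-25.10) = 35.80 mGal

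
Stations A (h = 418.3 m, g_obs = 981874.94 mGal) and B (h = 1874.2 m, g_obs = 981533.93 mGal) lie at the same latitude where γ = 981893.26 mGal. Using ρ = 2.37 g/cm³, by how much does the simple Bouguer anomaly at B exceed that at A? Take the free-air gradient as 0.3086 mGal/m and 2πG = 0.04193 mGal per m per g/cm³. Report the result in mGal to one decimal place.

-36.4

Δg_SB(A) = 981874.94 − 981893.26 + 0.3086×418.3 − 0.04193×2.37×418.3 = 69.20 mGal
Δg_SB(B) = 981533.93 − 981893.26 + 0.3086×1874.2 − 0.04193×2.37×1874.2 = 32.80 mGal
Difference = 32.80 − (69.20) = -36.40 mGal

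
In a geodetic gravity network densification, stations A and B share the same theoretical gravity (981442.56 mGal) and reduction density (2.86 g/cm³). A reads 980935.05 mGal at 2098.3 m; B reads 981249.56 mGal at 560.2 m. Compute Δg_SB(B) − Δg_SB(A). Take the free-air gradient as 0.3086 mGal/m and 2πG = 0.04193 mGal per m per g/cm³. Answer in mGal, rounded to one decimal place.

Δg_SB(A) = 980935.05 − 981442.56 + 0.3086×2098.3 − 0.04193×2.86×2098.3 = -111.60 mGal
Δg_SB(B) = 981249.56 − 981442.56 + 0.3086×560.2 − 0.04193×2.86×560.2 = -87.30 mGal
Difference = -87.30 − (-111.60) = 24.30 mGal

24.3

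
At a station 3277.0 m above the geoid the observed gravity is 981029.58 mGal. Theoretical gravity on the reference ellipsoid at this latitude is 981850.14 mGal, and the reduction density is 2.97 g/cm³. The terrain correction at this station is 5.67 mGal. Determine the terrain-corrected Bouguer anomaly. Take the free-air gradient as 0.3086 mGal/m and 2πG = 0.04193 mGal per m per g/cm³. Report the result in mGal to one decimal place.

Free-air correction = 0.3086 × 3277.0 = 1011.28 mGal
Free-air anomaly = 981029.58 − 981850.14 + (1011.28) = 190.72 mGal
Bouguer slab correction = 0.04193 × 2.97 × 3277.0 = 408.09 mGal
Simple Bouguer anomaly = 190.72 − (408.09) = -217.37 mGal
Complete Bouguer anomaly = -217.37 + 5.67 = -211.70 mGal

-211.7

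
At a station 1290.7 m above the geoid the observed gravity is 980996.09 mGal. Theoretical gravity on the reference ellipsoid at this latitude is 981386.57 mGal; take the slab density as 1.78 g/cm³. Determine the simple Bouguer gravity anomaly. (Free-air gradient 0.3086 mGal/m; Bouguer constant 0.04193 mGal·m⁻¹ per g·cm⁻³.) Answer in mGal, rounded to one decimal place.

-88.5

Free-air correction = 0.3086 × 1290.7 = 398.31 mGal
Free-air anomaly = 980996.09 − 981386.57 + (398.31) = 7.83 mGal
Bouguer slab correction = 0.04193 × 1.78 × 1290.7 = 96.33 mGal
Simple Bouguer anomaly = 7.83 − (96.33) = -88.50 mGal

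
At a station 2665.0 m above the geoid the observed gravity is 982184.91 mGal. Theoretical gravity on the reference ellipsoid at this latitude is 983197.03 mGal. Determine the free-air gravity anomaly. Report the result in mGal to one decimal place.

-189.7

Free-air correction = 0.3086 × 2665.0 = 822.42 mGal
Free-air anomaly = 982184.91 − 983197.03 + (822.42) = -189.70 mGal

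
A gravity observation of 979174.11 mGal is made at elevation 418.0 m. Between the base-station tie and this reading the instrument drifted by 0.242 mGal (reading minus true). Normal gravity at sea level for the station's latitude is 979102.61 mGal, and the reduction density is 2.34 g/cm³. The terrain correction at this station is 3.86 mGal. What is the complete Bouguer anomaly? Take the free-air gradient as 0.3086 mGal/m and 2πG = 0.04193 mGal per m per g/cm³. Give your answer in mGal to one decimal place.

Drift-corrected reading = 979174.11 − (0.242) = 979173.868 mGal
Free-air correction = 0.3086 × 418.0 = 128.99 mGal
Free-air anomaly = 979173.868 − 979102.61 + (128.99) = 200.248 mGal
Bouguer slab correction = 0.04193 × 2.34 × 418.0 = 41.01 mGal
Simple Bouguer anomaly = 200.248 − (41.01) = 159.238 mGal
Complete Bouguer anomaly = 159.238 + 3.86 = 163.098 mGal

163.1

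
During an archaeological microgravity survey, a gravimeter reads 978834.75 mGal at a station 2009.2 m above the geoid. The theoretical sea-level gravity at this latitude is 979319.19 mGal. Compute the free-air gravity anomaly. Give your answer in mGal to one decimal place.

135.6

Free-air correction = 0.3086 × 2009.2 = 620.04 mGal
Free-air anomaly = 978834.75 − 979319.19 + (620.04) = 135.60 mGal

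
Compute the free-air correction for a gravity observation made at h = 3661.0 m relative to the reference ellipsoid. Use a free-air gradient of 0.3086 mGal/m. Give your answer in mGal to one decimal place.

Free-air correction = 0.3086 × 3661.0 = 1129.8 mGal

1129.8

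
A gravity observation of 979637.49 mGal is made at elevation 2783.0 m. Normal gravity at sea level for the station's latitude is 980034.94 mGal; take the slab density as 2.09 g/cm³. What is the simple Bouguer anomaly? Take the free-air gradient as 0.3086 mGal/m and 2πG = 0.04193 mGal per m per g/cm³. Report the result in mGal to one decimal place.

217.5

Free-air correction = 0.3086 × 2783.0 = 858.83 mGal
Free-air anomaly = 979637.49 − 980034.94 + (858.83) = 461.38 mGal
Bouguer slab correction = 0.04193 × 2.09 × 2783.0 = 243.88 mGal
Simple Bouguer anomaly = 461.38 − (243.88) = 217.50 mGal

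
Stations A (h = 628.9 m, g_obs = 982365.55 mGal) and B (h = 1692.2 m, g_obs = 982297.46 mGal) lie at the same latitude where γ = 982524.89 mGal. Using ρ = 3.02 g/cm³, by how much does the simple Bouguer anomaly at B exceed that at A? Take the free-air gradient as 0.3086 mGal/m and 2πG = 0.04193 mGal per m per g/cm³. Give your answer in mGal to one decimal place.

Δg_SB(A) = 982365.55 − 982524.89 + 0.3086×628.9 − 0.04193×3.02×628.9 = -44.90 mGal
Δg_SB(B) = 982297.46 − 982524.89 + 0.3086×1692.2 − 0.04193×3.02×1692.2 = 80.50 mGal
Difference = 80.50 − (-44.90) = 125.40 mGal

125.4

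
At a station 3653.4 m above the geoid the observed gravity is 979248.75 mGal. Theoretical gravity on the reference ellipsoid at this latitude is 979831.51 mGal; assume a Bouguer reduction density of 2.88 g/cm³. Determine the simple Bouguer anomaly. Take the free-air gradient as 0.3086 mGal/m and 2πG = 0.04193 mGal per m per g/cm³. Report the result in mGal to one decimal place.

103.5

Free-air correction = 0.3086 × 3653.4 = 1127.44 mGal
Free-air anomaly = 979248.75 − 979831.51 + (1127.44) = 544.68 mGal
Bouguer slab correction = 0.04193 × 2.88 × 3653.4 = 441.18 mGal
Simple Bouguer anomaly = 544.68 − (441.18) = 103.50 mGal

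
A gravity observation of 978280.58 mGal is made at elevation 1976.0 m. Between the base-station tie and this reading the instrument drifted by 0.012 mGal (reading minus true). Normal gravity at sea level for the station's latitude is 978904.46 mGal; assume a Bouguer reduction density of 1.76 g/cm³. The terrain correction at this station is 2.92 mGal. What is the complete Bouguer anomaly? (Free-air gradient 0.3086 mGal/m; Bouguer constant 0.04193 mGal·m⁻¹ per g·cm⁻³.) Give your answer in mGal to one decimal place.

Drift-corrected reading = 978280.58 − (0.012) = 978280.568 mGal
Free-air correction = 0.3086 × 1976.0 = 609.79 mGal
Free-air anomaly = 978280.568 − 978904.46 + (609.79) = -14.102 mGal
Bouguer slab correction = 0.04193 × 1.76 × 1976.0 = 145.82 mGal
Simple Bouguer anomaly = -14.102 − (145.82) = -159.922 mGal
Complete Bouguer anomaly = -159.922 + 2.92 = -157.002 mGal

-157.0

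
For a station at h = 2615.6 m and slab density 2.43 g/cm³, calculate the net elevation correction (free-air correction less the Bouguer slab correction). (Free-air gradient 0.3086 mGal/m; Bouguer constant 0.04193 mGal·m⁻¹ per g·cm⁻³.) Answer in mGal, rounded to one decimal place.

Combined gradient = 0.3086 − 0.04193 × 2.43 = 0.2067101 mGal/m
Combined elevation correction = 0.2067101 × 2615.6 = 540.7 mGal

540.7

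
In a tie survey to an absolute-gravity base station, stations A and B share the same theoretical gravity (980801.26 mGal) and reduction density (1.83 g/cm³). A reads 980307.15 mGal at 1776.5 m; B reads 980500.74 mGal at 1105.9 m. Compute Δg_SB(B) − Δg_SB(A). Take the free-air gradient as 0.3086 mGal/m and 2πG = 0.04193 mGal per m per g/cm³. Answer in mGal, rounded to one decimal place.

Δg_SB(A) = 980307.15 − 980801.26 + 0.3086×1776.5 − 0.04193×1.83×1776.5 = -82.20 mGal
Δg_SB(B) = 980500.74 − 980801.26 + 0.3086×1105.9 − 0.04193×1.83×1105.9 = -44.10 mGal
Difference = -44.10 − (-82.20) = 38.10 mGal

38.1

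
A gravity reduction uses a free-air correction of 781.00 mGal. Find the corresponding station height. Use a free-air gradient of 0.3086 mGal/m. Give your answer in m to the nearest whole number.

2531

h = 781.00 / 0.3086 = 2530.78 m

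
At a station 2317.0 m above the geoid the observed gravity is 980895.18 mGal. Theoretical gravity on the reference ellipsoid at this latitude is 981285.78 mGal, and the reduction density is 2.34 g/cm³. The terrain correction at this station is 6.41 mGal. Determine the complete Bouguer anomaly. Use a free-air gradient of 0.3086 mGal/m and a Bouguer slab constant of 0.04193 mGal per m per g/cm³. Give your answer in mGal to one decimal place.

103.5

Free-air correction = 0.3086 × 2317.0 = 715.03 mGal
Free-air anomaly = 980895.18 − 981285.78 + (715.03) = 324.43 mGal
Bouguer slab correction = 0.04193 × 2.34 × 2317.0 = 227.34 mGal
Simple Bouguer anomaly = 324.43 − (227.34) = 97.09 mGal
Complete Bouguer anomaly = 97.09 + 6.41 = 103.50 mGal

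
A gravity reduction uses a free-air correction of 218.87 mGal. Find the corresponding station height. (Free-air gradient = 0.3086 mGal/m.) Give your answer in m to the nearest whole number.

h = 218.87 / 0.3086 = 709.24 m

709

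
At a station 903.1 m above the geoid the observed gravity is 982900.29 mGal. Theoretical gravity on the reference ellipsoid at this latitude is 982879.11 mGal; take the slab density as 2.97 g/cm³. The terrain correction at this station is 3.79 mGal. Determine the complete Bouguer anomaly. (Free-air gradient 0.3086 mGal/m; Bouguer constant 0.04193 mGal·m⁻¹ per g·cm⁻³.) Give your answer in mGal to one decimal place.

191.2

Free-air correction = 0.3086 × 903.1 = 278.70 mGal
Free-air anomaly = 982900.29 − 982879.11 + (278.70) = 299.88 mGal
Bouguer slab correction = 0.04193 × 2.97 × 903.1 = 112.46 mGal
Simple Bouguer anomaly = 299.88 − (112.46) = 187.42 mGal
Complete Bouguer anomaly = 187.42 + 3.79 = 191.21 mGal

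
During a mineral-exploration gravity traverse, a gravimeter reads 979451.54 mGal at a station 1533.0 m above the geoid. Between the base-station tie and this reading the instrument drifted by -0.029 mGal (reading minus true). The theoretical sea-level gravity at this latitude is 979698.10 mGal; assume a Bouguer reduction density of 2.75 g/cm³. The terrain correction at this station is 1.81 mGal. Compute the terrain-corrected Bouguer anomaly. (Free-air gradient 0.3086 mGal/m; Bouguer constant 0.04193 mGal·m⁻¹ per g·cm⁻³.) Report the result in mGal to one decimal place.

Drift-corrected reading = 979451.54 − (-0.029) = 979451.569 mGal
Free-air correction = 0.3086 × 1533.0 = 473.08 mGal
Free-air anomaly = 979451.569 − 979698.10 + (473.08) = 226.549 mGal
Bouguer slab correction = 0.04193 × 2.75 × 1533.0 = 176.77 mGal
Simple Bouguer anomaly = 226.549 − (176.77) = 49.779 mGal
Complete Bouguer anomaly = 49.779 + 1.81 = 51.589 mGal

51.6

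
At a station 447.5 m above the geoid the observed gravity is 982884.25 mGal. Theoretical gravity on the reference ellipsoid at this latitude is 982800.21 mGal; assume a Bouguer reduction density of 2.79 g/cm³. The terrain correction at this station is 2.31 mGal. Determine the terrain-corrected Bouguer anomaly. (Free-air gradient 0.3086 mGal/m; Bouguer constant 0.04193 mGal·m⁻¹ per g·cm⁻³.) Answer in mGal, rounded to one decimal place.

172.1

Free-air correction = 0.3086 × 447.5 = 138.10 mGal
Free-air anomaly = 982884.25 − 982800.21 + (138.10) = 222.14 mGal
Bouguer slab correction = 0.04193 × 2.79 × 447.5 = 52.35 mGal
Simple Bouguer anomaly = 222.14 − (52.35) = 169.79 mGal
Complete Bouguer anomaly = 169.79 + 2.31 = 172.10 mGal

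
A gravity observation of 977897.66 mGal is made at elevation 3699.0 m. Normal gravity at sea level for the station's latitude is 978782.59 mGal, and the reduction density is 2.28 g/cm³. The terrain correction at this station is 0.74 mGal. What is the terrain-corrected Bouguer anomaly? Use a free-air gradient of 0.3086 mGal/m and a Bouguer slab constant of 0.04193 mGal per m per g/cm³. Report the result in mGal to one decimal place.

Free-air correction = 0.3086 × 3699.0 = 1141.51 mGal
Free-air anomaly = 977897.66 − 978782.59 + (1141.51) = 256.58 mGal
Bouguer slab correction = 0.04193 × 2.28 × 3699.0 = 353.63 mGal
Simple Bouguer anomaly = 256.58 − (353.63) = -97.05 mGal
Complete Bouguer anomaly = -97.05 + 0.74 = -96.31 mGal

-96.3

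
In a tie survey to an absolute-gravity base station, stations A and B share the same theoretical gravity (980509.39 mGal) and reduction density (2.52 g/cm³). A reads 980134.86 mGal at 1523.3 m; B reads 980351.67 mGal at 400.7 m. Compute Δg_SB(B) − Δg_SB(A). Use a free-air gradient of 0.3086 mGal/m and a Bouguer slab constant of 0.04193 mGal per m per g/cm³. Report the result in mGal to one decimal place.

-11.0

Δg_SB(A) = 980134.86 − 980509.39 + 0.3086×1523.3 − 0.04193×2.52×1523.3 = -65.40 mGal
Δg_SB(B) = 980351.67 − 980509.39 + 0.3086×400.7 − 0.04193×2.52×400.7 = -76.40 mGal
Difference = -76.40 − (-65.40) = -11.00 mGal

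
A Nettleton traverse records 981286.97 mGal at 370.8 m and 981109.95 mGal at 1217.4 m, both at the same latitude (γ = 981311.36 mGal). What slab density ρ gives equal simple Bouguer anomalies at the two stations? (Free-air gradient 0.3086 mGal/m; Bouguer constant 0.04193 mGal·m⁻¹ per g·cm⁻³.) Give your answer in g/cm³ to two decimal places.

Δg_obs = 981109.95 − 981286.97 = -177.02 mGal over Δh = 1217.4 − 370.8 = 846.6 m
Equal Bouguer anomalies ⇒ Δg_obs + (0.3086 − 0.04193ρ)·Δh = 0
0.3086 − 0.04193ρ = −Δg_obs/Δh = 0.20910
ρ = (0.3086 − 0.20910) / 0.04193 = 2.37 g/cm³

2.37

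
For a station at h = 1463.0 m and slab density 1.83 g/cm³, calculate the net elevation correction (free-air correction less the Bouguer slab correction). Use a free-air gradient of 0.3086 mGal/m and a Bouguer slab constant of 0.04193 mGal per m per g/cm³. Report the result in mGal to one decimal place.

Combined gradient = 0.3086 − 0.04193 × 1.83 = 0.2318681 mGal/m
Combined elevation correction = 0.2318681 × 1463.0 = 339.2 mGal

339.2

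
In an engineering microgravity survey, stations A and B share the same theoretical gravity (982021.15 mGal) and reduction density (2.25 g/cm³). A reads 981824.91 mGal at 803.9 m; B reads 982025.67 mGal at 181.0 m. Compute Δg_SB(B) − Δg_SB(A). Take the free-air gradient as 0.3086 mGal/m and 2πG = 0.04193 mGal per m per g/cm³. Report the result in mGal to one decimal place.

Δg_SB(A) = 981824.91 − 982021.15 + 0.3086×803.9 − 0.04193×2.25×803.9 = -24.00 mGal
Δg_SB(B) = 982025.67 − 982021.15 + 0.3086×181.0 − 0.04193×2.25×181.0 = 43.30 mGal
Difference = 43.30 − (-24.00) = 67.30 mGal

67.3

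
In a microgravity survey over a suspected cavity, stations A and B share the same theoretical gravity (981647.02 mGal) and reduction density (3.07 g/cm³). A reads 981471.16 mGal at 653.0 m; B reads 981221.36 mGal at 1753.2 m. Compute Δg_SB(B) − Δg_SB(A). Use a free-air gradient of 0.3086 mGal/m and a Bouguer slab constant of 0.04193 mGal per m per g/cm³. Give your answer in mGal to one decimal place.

Δg_SB(A) = 981471.16 − 981647.02 + 0.3086×653.0 − 0.04193×3.07×653.0 = -58.40 mGal
Δg_SB(B) = 981221.36 − 981647.02 + 0.3086×1753.2 − 0.04193×3.07×1753.2 = -110.30 mGal
Difference = -110.30 − (-58.40) = -51.90 mGal

-51.9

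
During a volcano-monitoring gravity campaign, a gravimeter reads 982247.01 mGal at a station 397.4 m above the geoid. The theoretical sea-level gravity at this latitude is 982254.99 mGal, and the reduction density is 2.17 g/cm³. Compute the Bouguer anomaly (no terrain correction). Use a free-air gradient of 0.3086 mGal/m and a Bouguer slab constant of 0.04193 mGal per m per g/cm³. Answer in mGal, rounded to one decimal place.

Free-air correction = 0.3086 × 397.4 = 122.64 mGal
Free-air anomaly = 982247.01 − 982254.99 + (122.64) = 114.66 mGal
Bouguer slab correction = 0.04193 × 2.17 × 397.4 = 36.16 mGal
Simple Bouguer anomaly = 114.66 − (36.16) = 78.50 mGal

78.5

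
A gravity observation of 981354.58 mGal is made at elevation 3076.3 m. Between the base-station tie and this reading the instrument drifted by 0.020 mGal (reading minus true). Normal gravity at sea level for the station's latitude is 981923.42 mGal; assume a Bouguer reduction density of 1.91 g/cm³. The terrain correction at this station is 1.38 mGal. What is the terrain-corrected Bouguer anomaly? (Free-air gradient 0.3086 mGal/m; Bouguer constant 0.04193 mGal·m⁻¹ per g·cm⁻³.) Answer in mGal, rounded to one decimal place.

Drift-corrected reading = 981354.58 − (0.020) = 981354.560 mGal
Free-air correction = 0.3086 × 3076.3 = 949.35 mGal
Free-air anomaly = 981354.560 − 981923.42 + (949.35) = 380.490 mGal
Bouguer slab correction = 0.04193 × 1.91 × 3076.3 = 246.37 mGal
Simple Bouguer anomaly = 380.490 − (246.37) = 134.120 mGal
Complete Bouguer anomaly = 134.120 + 1.38 = 135.500 mGal

135.5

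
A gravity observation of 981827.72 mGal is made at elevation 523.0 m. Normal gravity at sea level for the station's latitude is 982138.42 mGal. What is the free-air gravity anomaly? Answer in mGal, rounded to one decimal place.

Free-air correction = 0.3086 × 523.0 = 161.40 mGal
Free-air anomaly = 981827.72 − 982138.42 + (161.40) = -149.30 mGal

-149.3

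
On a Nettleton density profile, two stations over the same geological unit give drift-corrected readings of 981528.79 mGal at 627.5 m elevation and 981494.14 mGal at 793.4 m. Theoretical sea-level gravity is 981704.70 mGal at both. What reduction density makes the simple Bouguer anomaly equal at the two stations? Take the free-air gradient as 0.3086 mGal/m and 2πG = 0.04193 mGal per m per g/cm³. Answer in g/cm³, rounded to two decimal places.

Δg_obs = 981494.14 − 981528.79 = -34.65 mGal over Δh = 793.4 − 627.5 = 165.9 m
Equal Bouguer anomalies ⇒ Δg_obs + (0.3086 − 0.04193ρ)·Δh = 0
0.3086 − 0.04193ρ = −Δg_obs/Δh = 0.20886
ρ = (0.3086 − 0.20886) / 0.04193 = 2.38 g/cm³

2.38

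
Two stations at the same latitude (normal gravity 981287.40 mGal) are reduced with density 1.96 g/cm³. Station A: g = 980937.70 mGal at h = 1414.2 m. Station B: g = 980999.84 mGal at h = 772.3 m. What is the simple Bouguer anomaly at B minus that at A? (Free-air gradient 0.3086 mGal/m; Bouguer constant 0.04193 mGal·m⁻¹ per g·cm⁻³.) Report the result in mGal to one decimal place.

Δg_SB(A) = 980937.70 − 981287.40 + 0.3086×1414.2 − 0.04193×1.96×1414.2 = -29.50 mGal
Δg_SB(B) = 980999.84 − 981287.40 + 0.3086×772.3 − 0.04193×1.96×772.3 = -112.70 mGal
Difference = -112.70 − (-29.50) = -83.20 mGal

-83.2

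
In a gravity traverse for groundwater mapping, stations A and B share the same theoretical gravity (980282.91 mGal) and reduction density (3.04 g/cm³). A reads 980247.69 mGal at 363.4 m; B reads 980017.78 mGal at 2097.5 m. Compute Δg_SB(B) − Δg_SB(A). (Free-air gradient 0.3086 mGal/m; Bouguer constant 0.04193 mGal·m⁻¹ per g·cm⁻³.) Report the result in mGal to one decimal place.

Δg_SB(A) = 980247.69 − 980282.91 + 0.3086×363.4 − 0.04193×3.04×363.4 = 30.60 mGal
Δg_SB(B) = 980017.78 − 980282.91 + 0.3086×2097.5 − 0.04193×3.04×2097.5 = 114.80 mGal
Difference = 114.80 − (30.60) = 84.20 mGal

84.2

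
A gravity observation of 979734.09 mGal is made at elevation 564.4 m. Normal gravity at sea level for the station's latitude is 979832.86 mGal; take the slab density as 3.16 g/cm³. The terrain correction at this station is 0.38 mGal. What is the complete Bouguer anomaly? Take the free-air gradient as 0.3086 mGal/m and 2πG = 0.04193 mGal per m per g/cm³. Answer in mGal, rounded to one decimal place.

1.0

Free-air correction = 0.3086 × 564.4 = 174.17 mGal
Free-air anomaly = 979734.09 − 979832.86 + (174.17) = 75.40 mGal
Bouguer slab correction = 0.04193 × 3.16 × 564.4 = 74.78 mGal
Simple Bouguer anomaly = 75.40 − (74.78) = 0.62 mGal
Complete Bouguer anomaly = 0.62 + 0.38 = 1.00 mGal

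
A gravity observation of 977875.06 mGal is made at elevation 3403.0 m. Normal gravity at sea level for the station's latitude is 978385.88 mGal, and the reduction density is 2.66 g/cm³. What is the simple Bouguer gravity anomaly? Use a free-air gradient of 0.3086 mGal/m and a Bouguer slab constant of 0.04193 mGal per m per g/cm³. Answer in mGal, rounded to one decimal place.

159.8

Free-air correction = 0.3086 × 3403.0 = 1050.17 mGal
Free-air anomaly = 977875.06 − 978385.88 + (1050.17) = 539.35 mGal
Bouguer slab correction = 0.04193 × 2.66 × 3403.0 = 379.55 mGal
Simple Bouguer anomaly = 539.35 − (379.55) = 159.80 mGal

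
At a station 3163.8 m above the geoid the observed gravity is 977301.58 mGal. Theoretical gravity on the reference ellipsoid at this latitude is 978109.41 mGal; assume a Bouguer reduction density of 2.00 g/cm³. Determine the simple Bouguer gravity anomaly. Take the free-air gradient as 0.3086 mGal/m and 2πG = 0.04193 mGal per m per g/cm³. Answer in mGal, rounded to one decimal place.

-96.8

Free-air correction = 0.3086 × 3163.8 = 976.35 mGal
Free-air anomaly = 977301.58 − 978109.41 + (976.35) = 168.52 mGal
Bouguer slab correction = 0.04193 × 2.00 × 3163.8 = 265.32 mGal
Simple Bouguer anomaly = 168.52 − (265.32) = -96.80 mGal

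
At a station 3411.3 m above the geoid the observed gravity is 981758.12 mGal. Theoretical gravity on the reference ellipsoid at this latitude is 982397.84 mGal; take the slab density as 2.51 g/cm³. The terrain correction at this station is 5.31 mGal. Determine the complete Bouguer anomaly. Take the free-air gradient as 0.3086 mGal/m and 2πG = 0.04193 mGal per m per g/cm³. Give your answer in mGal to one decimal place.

Free-air correction = 0.3086 × 3411.3 = 1052.73 mGal
Free-air anomaly = 981758.12 − 982397.84 + (1052.73) = 413.01 mGal
Bouguer slab correction = 0.04193 × 2.51 × 3411.3 = 359.02 mGal
Simple Bouguer anomaly = 413.01 − (359.02) = 53.99 mGal
Complete Bouguer anomaly = 53.99 + 5.31 = 59.30 mGal

59.3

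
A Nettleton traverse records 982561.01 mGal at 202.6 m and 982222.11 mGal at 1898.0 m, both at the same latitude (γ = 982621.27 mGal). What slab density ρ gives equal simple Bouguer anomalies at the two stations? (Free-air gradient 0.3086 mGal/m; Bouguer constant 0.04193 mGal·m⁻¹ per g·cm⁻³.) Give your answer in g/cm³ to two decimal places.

Δg_obs = 982222.11 − 982561.01 = -338.90 mGal over Δh = 1898.0 − 202.6 = 1695.4 m
Equal Bouguer anomalies ⇒ Δg_obs + (0.3086 − 0.04193ρ)·Δh = 0
0.3086 − 0.04193ρ = −Δg_obs/Δh = 0.19989
ρ = (0.3086 − 0.19989) / 0.04193 = 2.59 g/cm³

2.59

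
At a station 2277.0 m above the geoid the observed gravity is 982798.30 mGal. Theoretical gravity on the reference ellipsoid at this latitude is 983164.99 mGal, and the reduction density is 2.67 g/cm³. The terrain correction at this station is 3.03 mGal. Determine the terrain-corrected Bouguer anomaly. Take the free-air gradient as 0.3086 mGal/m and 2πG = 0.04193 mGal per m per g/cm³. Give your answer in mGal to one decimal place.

84.1

Free-air correction = 0.3086 × 2277.0 = 702.68 mGal
Free-air anomaly = 982798.30 − 983164.99 + (702.68) = 335.99 mGal
Bouguer slab correction = 0.04193 × 2.67 × 2277.0 = 254.92 mGal
Simple Bouguer anomaly = 335.99 − (254.92) = 81.07 mGal
Complete Bouguer anomaly = 81.07 + 3.03 = 84.10 mGal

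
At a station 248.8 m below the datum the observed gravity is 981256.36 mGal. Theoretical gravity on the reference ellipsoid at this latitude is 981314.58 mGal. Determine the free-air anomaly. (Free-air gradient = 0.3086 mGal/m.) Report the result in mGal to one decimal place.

Free-air correction = 0.3086 × -248.8 = -76.78 mGal
Free-air anomaly = 981256.36 − 981314.58 + (-76.78) = -135.00 mGal

-135.0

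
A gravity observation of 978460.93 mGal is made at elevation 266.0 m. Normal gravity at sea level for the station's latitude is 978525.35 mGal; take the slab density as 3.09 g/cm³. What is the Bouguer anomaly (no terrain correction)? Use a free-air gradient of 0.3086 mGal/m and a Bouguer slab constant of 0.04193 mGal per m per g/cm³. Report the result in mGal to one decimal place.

-16.8

Free-air correction = 0.3086 × 266.0 = 82.09 mGal
Free-air anomaly = 978460.93 − 978525.35 + (82.09) = 17.67 mGal
Bouguer slab correction = 0.04193 × 3.09 × 266.0 = 34.46 mGal
Simple Bouguer anomaly = 17.67 − (34.46) = -16.79 mGal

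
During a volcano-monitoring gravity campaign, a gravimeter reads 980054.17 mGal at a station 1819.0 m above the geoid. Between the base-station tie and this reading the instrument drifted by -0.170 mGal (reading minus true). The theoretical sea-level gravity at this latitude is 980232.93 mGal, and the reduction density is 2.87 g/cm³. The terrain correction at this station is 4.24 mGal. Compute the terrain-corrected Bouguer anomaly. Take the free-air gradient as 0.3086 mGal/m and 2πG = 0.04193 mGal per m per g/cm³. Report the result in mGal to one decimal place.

Drift-corrected reading = 980054.17 − (-0.170) = 980054.340 mGal
Free-air correction = 0.3086 × 1819.0 = 561.34 mGal
Free-air anomaly = 980054.340 − 980232.93 + (561.34) = 382.750 mGal
Bouguer slab correction = 0.04193 × 2.87 × 1819.0 = 218.90 mGal
Simple Bouguer anomaly = 382.750 − (218.90) = 163.850 mGal
Complete Bouguer anomaly = 163.850 + 4.24 = 168.090 mGal

168.1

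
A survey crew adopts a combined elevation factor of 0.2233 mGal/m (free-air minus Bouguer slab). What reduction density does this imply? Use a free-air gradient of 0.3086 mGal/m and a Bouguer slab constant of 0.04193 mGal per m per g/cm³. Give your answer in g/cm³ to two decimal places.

2.03

0.2233 = 0.3086 − 0.04193 × ρ
ρ = (0.3086 − 0.2233) / 0.04193 = 2.03 g/cm³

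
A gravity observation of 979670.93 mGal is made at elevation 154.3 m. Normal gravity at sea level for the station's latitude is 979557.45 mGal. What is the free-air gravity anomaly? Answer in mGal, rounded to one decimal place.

Free-air correction = 0.3086 × 154.3 = 47.62 mGal
Free-air anomaly = 979670.93 − 979557.45 + (47.62) = 161.10 mGal

161.1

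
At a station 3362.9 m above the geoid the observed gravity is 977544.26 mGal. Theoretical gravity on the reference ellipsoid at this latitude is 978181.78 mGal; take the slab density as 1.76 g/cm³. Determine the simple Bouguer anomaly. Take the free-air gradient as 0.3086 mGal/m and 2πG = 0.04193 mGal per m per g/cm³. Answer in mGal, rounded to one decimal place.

Free-air correction = 0.3086 × 3362.9 = 1037.79 mGal
Free-air anomaly = 977544.26 − 978181.78 + (1037.79) = 400.27 mGal
Bouguer slab correction = 0.04193 × 1.76 × 3362.9 = 248.17 mGal
Simple Bouguer anomaly = 400.27 − (248.17) = 152.10 mGal

152.1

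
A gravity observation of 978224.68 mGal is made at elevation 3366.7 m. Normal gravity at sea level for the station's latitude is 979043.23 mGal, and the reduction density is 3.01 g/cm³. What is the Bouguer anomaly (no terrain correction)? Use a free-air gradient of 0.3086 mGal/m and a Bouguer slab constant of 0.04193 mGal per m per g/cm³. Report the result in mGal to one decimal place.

Free-air correction = 0.3086 × 3366.7 = 1038.96 mGal
Free-air anomaly = 978224.68 − 979043.23 + (1038.96) = 220.41 mGal
Bouguer slab correction = 0.04193 × 3.01 × 3366.7 = 424.91 mGal
Simple Bouguer anomaly = 220.41 − (424.91) = -204.50 mGal

-204.5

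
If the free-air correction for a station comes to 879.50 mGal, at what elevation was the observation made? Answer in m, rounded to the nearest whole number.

2850

h = 879.50 / 0.3086 = 2849.97 m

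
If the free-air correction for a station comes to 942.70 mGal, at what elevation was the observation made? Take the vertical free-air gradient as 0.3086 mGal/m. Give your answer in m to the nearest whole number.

3055

h = 942.70 / 0.3086 = 3054.76 m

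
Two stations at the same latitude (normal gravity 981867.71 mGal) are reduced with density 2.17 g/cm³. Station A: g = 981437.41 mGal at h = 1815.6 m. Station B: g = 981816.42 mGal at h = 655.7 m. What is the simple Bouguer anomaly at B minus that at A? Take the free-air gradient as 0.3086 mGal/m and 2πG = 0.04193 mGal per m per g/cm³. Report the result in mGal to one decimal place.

126.6

Δg_SB(A) = 981437.41 − 981867.71 + 0.3086×1815.6 − 0.04193×2.17×1815.6 = -35.20 mGal
Δg_SB(B) = 981816.42 − 981867.71 + 0.3086×655.7 − 0.04193×2.17×655.7 = 91.40 mGal
Difference = 91.40 − (-35.20) = 126.60 mGal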